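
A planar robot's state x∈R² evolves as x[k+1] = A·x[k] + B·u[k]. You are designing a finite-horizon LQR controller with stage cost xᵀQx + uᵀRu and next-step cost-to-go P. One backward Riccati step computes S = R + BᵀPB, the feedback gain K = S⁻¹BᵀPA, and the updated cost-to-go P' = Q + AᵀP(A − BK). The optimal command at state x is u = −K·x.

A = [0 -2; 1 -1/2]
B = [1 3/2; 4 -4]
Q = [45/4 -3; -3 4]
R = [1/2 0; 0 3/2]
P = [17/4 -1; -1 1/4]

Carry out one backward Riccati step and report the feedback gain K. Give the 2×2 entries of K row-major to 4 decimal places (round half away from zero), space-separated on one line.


0.0465 -0.3085 -0.0930 -0.7163

BᵀP = [0.2500 0.0000; 10.3750 -2.5000]
S = R + BᵀPB = [1/2 0; 0 3/2] + [0.2500 0.3750; 0.3750 25.5625] = [0.7500 0.3750; 0.3750 27.0625]
BᵀPA = [0.0000 -0.5000; -2.5000 -19.5000]
K = S⁻¹·BᵀPA = [0.0465 -0.3085; -0.0930 -0.7163]
A−BK = [0.0930 -0.6171; 0.4419 -2.1310]
AᵀP(A−BK) = [0.0174 0.0843; 0.0843 0.9408]
P' = Q + AᵀP(A−BK) = [11.2674 -2.9157; -2.9157 4.9408]
tr(P') = 16.2082


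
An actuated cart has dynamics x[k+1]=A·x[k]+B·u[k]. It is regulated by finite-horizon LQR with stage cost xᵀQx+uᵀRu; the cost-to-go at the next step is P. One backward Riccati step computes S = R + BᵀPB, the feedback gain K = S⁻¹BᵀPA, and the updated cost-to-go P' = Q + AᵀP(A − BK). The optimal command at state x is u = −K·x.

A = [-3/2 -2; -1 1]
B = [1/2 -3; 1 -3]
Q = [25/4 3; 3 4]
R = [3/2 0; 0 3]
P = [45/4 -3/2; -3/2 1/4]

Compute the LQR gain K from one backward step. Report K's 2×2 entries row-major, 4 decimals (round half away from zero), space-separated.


-0.1262 -0.1490 0.4875 0.7626

BᵀP = [4.1250 -0.5000; -29.2500 3.7500]
S = R + BᵀPB = [3/2 0; 0 3] + [1.5625 -10.8750; -10.8750 76.5000] = [3.0625 -10.8750; -10.8750 79.5000]
BᵀPA = [-5.6875 -8.7500; 40.1250 62.2500]
K = S⁻¹·BᵀPA = [-0.1262 -0.1490; 0.4875 0.7626]
A−BK = [0.0255 0.3624; 0.5885 3.4369]
AᵀP(A−BK) = [0.7857 1.3018; 1.3018 2.4721]
P' = Q + AᵀP(A−BK) = [7.0357 4.3018; 4.3018 6.4721]
tr(P') = 13.5078


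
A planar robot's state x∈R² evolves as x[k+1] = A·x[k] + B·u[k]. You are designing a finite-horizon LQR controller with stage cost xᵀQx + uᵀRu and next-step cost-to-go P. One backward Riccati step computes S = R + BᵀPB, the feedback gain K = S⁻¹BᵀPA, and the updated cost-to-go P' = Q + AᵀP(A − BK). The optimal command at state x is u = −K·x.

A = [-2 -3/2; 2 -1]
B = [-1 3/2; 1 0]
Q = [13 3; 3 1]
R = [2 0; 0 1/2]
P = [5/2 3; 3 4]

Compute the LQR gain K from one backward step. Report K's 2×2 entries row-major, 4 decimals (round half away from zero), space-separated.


BᵀP = [0.5000 1.0000; 3.7500 4.5000]
S = R + BᵀPB = [2 0; 0 1/2] + [0.5000 0.7500; 0.7500 5.6250] = [2.5000 0.7500; 0.7500 6.1250]
BᵀPA = [1.0000 -1.7500; 1.5000 -10.1250]
K = S⁻¹·BᵀPA = [0.3390 -0.2119; 0.2034 -1.6271]
A−BK = [-1.9661 0.7288; 1.6610 -0.7881]
AᵀP(A−BK) = [1.3559 -0.8475; -0.8475 1.7797]
P' = Q + AᵀP(A−BK) = [14.3559 2.1525; 2.1525 2.7797]
tr(P') = 17.1356

0.3390 -0.2119 0.2034 -1.6271


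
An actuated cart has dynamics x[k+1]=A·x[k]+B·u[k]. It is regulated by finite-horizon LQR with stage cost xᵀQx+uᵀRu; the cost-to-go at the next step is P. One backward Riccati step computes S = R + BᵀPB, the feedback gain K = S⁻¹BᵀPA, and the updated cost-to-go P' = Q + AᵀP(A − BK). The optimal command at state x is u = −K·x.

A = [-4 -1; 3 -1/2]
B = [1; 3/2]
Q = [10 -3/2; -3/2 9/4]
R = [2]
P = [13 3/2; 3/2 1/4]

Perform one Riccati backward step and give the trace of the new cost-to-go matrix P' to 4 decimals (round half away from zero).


35.1597

BᵀP = [15.2500 1.8750]
S = R + BᵀPB = [2] + [18.0625] = [20.0625]
BᵀPA = [-55.3750 -16.1875]
K = S⁻¹·BᵀPA = [-2.7601 -0.8069]
A−BK = [-1.2399 -0.1931; 7.1402 0.7103]
AᵀP(A−BK) = [21.4081 5.4455; 5.4455 1.5016]
P' = Q + AᵀP(A−BK) = [31.4081 3.9455; 3.9455 3.7516]
tr(P') = 35.1597


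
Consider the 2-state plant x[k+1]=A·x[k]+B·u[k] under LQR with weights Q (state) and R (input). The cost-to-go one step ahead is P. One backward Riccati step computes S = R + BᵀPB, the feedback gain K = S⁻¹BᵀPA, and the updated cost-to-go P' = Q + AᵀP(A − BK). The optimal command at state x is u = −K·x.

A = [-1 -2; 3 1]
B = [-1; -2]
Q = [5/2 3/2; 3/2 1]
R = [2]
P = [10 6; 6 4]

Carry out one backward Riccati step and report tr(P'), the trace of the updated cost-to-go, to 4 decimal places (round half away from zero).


8.5000

BᵀP = [-22.0000 -14.0000]
S = R + BᵀPB = [2] + [50.0000] = [52.0000]
BᵀPA = [-20.0000 30.0000]
K = S⁻¹·BᵀPA = [-0.3846 0.5769]
A−BK = [-1.3846 -1.4231; 2.2308 2.1538]
AᵀP(A−BK) = [2.3077 1.5385; 1.5385 2.6923]
P' = Q + AᵀP(A−BK) = [4.8077 3.0385; 3.0385 3.6923]
tr(P') = 8.5000


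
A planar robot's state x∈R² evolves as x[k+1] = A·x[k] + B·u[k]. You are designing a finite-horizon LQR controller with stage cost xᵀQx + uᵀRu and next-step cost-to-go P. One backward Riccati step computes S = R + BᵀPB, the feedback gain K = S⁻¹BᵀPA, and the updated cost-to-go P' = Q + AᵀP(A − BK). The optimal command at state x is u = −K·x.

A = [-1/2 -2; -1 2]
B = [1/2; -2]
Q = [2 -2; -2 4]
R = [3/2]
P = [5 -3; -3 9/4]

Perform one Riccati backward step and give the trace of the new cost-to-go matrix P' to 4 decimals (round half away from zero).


BᵀP = [8.5000 -6.0000]
S = R + BᵀPB = [3/2] + [16.2500] = [17.7500]
BᵀPA = [1.7500 -29.0000]
K = S⁻¹·BᵀPA = [0.0986 -1.6338]
A−BK = [-0.5493 -1.1831; -0.8028 -1.2676]
AᵀP(A−BK) = [0.3275 0.3592; 0.3592 5.6197]
P' = Q + AᵀP(A−BK) = [2.3275 -1.6408; -1.6408 9.6197]
tr(P') = 11.9472

11.9472


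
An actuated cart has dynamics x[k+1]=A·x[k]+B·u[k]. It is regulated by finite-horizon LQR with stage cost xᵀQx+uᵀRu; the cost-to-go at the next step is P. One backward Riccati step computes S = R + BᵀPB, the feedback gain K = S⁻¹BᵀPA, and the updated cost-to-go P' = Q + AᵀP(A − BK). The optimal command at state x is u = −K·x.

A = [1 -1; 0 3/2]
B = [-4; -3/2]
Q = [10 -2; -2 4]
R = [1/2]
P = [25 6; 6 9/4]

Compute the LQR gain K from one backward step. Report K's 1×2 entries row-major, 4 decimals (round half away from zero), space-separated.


-0.2282 0.1423

BᵀP = [-109.0000 -27.3750]
S = R + BᵀPB = [1/2] + [477.0625] = [477.5625]
BᵀPA = [-109.0000 67.9375]
K = S⁻¹·BᵀPA = [-0.2282 0.1423]
A−BK = [0.0870 -0.4310; -0.3424 1.7134]
AᵀP(A−BK) = [0.1216 -0.4938; -0.4938 2.3978]
P' = Q + AᵀP(A−BK) = [10.1216 -2.4938; -2.4938 6.3978]
tr(P') = 16.5194


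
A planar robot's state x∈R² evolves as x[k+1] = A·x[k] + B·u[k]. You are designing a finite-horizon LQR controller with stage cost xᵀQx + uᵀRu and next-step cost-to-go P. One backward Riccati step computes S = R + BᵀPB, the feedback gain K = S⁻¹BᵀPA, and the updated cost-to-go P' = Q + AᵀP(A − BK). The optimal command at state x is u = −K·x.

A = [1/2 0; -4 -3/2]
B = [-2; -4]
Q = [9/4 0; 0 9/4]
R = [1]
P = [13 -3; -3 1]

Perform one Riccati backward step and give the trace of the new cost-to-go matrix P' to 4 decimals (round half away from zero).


26.8571

BᵀP = [-14.0000 2.0000]
S = R + BᵀPB = [1] + [20.0000] = [21.0000]
BᵀPA = [-15.0000 -3.0000]
K = S⁻¹·BᵀPA = [-0.7143 -0.1429]
A−BK = [-0.9286 -0.2857; -6.8571 -2.0714]
AᵀP(A−BK) = [20.5357 6.1071; 6.1071 1.8214]
P' = Q + AᵀP(A−BK) = [22.7857 6.1071; 6.1071 4.0714]
tr(P') = 26.8571


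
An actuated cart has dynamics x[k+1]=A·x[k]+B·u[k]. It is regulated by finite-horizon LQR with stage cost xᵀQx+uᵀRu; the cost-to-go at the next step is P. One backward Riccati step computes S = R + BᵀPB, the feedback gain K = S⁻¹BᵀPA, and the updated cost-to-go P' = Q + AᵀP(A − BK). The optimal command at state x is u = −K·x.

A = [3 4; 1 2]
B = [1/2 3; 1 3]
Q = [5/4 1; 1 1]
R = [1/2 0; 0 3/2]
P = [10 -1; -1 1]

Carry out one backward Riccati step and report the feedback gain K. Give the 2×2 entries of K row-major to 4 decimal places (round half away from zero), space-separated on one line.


BᵀP = [4.0000 0.5000; 27.0000 0.0000]
S = R + BᵀPB = [1/2 0; 0 3/2] + [2.5000 13.5000; 13.5000 81.0000] = [3.0000 13.5000; 13.5000 82.5000]
BᵀPA = [12.5000 17.0000; 81.0000 108.0000]
K = S⁻¹·BᵀPA = [-0.9540 -0.8506; 1.1379 1.4483]
A−BK = [0.0632 0.0805; -1.4598 -1.4943]
AᵀP(A−BK) = [4.7529 5.3218; 5.3218 6.0460]
P' = Q + AᵀP(A−BK) = [6.0029 6.3218; 6.3218 7.0460]
tr(P') = 13.0489

-0.9540 -0.8506 1.1379 1.4483


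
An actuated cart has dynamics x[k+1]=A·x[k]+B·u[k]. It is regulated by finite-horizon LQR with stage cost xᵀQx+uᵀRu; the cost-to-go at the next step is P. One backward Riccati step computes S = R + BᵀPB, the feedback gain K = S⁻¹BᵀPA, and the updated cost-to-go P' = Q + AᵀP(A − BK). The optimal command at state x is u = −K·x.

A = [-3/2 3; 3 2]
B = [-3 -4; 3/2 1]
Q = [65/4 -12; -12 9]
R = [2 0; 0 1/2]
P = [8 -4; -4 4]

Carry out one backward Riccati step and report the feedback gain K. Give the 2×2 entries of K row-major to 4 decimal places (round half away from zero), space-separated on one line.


1.0414 0.9426 -0.1806 -1.2041

BᵀP = [-30.0000 18.0000; -36.0000 20.0000]
S = R + BᵀPB = [2 0; 0 1/2] + [117.0000 138.0000; 138.0000 164.0000] = [119.0000 138.0000; 138.0000 164.5000]
BᵀPA = [99.0000 -54.0000; 114.0000 -68.0000]
K = S⁻¹·BᵀPA = [1.0414 0.9426; -0.1806 -1.2041]
A−BK = [0.9017 1.0113; 1.6185 1.7902]
AᵀP(A−BK) = [7.4929 7.9530; 7.9530 9.0198]
P' = Q + AᵀP(A−BK) = [23.7429 -4.0470; -4.0470 18.0198]
tr(P') = 41.7627


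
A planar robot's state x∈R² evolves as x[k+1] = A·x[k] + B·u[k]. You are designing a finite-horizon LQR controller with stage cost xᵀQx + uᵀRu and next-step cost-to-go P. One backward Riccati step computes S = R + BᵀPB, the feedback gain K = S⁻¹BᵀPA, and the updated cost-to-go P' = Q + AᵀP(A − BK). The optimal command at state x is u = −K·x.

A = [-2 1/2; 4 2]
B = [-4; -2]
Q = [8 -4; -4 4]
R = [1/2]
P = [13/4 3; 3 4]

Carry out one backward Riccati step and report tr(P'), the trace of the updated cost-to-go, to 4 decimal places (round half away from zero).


27.6387

BᵀP = [-19.0000 -20.0000]
S = R + BᵀPB = [1/2] + [116.0000] = [116.5000]
BᵀPA = [-42.0000 -49.5000]
K = S⁻¹·BᵀPA = [-0.3605 -0.4249]
A−BK = [-3.4421 -1.1996; 3.2790 1.1502]
AᵀP(A−BK) = [13.8584 4.9045; 4.9045 1.7803]
P' = Q + AᵀP(A−BK) = [21.8584 0.9045; 0.9045 5.7803]
tr(P') = 27.6387


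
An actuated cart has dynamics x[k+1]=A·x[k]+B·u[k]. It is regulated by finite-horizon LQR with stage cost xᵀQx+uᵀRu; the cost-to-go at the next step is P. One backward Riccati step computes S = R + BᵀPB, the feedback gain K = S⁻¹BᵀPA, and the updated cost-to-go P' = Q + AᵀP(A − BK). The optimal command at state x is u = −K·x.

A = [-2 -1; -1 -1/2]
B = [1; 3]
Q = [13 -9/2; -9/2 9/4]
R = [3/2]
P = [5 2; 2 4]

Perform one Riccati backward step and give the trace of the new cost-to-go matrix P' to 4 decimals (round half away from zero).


25.5252

BᵀP = [11.0000 14.0000]
S = R + BᵀPB = [3/2] + [53.0000] = [54.5000]
BᵀPA = [-36.0000 -18.0000]
K = S⁻¹·BᵀPA = [-0.6606 -0.3303]
A−BK = [-1.3394 -0.6697; 0.9817 0.4908]
AᵀP(A−BK) = [8.2202 4.1101; 4.1101 2.0550]
P' = Q + AᵀP(A−BK) = [21.2202 -0.3899; -0.3899 4.3050]
tr(P') = 25.5252


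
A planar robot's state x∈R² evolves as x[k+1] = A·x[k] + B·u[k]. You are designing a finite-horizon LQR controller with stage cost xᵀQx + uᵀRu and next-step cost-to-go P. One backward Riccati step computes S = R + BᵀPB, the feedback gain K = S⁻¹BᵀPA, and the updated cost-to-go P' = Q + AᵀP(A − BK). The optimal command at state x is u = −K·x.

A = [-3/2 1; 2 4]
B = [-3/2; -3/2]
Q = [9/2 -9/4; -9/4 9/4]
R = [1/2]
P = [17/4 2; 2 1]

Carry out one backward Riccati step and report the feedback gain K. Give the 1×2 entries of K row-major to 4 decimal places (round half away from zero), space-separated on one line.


BᵀP = [-9.3750 -4.5000]
S = R + BᵀPB = [1/2] + [20.8125] = [21.3125]
BᵀPA = [5.0625 -27.3750]
K = S⁻¹·BᵀPA = [0.2375 -1.2845]
A−BK = [-1.1437 -0.9267; 2.3563 2.0733]
AᵀP(A−BK) = [0.3600 0.1276; 0.1276 1.0880]
P' = Q + AᵀP(A−BK) = [4.8600 -2.1224; -2.1224 3.3380]
tr(P') = 8.1979

0.2375 -1.2845


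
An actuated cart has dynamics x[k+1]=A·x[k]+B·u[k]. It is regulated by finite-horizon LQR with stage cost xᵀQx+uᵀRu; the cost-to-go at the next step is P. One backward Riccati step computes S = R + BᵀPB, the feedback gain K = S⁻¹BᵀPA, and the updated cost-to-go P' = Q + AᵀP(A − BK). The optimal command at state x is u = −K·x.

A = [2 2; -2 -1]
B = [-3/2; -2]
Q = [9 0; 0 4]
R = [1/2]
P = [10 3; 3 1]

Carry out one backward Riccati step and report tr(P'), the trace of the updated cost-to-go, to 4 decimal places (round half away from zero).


15.3056

BᵀP = [-21.0000 -6.5000]
S = R + BᵀPB = [1/2] + [44.5000] = [45.0000]
BᵀPA = [-29.0000 -35.5000]
K = S⁻¹·BᵀPA = [-0.6444 -0.7889]
A−BK = [1.0333 0.8167; -3.2889 -2.5778]
AᵀP(A−BK) = [1.3111 1.1222; 1.1222 0.9944]
P' = Q + AᵀP(A−BK) = [10.3111 1.1222; 1.1222 4.9944]
tr(P') = 15.3056


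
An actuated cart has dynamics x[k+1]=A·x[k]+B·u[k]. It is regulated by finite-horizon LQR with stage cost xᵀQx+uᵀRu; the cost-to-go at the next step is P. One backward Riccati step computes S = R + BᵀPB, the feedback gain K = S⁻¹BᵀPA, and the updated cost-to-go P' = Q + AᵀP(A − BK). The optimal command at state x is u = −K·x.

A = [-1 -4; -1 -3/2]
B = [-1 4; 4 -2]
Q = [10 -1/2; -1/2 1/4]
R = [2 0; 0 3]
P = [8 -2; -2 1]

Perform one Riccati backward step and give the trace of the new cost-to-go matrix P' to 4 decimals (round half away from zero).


BᵀP = [-16.0000 6.0000; 36.0000 -10.0000]
S = R + BᵀPB = [2 0; 0 3] + [40.0000 -76.0000; -76.0000 164.0000] = [42.0000 -76.0000; -76.0000 167.0000]
BᵀPA = [10.0000 55.0000; -26.0000 -129.0000]
K = S⁻¹·BᵀPA = [-0.2472 -0.5000; -0.2682 -1.0000]
A−BK = [-0.1745 -0.5000; -0.5477 -1.5000]
AᵀP(A−BK) = [0.4992 1.5000; 1.5000 4.7500]
P' = Q + AᵀP(A−BK) = [10.4992 1.0000; 1.0000 5.0000]
tr(P') = 15.4992

15.4992


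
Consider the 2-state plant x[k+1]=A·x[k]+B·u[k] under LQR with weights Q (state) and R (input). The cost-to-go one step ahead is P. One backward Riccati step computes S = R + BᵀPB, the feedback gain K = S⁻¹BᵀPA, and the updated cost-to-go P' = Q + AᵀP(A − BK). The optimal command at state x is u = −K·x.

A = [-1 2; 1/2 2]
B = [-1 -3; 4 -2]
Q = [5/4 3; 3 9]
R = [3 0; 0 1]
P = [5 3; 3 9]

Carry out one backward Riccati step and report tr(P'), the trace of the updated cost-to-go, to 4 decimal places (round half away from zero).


11.0528

BᵀP = [7.0000 33.0000; -21.0000 -27.0000]
S = R + BᵀPB = [3 0; 0 1] + [125.0000 -87.0000; -87.0000 117.0000] = [128.0000 -87.0000; -87.0000 118.0000]
BᵀPA = [9.5000 80.0000; 7.5000 -96.0000]
K = S⁻¹·BᵀPA = [0.2354 0.1444; 0.2371 -0.7071]
A−BK = [-0.0534 0.0231; 0.0327 0.0082]
AᵀP(A−BK) = [0.2358 -0.0685; -0.0685 0.5670]
P' = Q + AᵀP(A−BK) = [1.4858 2.9315; 2.9315 9.5670]
tr(P') = 11.0528


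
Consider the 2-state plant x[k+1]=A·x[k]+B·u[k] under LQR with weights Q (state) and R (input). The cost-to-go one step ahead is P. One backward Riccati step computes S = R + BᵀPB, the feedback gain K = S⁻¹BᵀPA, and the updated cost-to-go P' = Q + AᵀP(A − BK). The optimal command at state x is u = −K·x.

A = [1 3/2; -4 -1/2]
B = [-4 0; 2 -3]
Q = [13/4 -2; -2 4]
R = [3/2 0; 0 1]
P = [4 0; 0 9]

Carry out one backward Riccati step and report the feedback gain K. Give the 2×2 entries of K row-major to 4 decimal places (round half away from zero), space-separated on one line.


BᵀP = [-16.0000 18.0000; 0.0000 -27.0000]
S = R + BᵀPB = [3/2 0; 0 1] + [100.0000 -54.0000; -54.0000 81.0000] = [101.5000 -54.0000; -54.0000 82.0000]
BᵀPA = [-88.0000 -33.0000; 108.0000 13.5000]
K = S⁻¹·BᵀPA = [-0.2560 -0.3656; 1.1485 -0.0762]
A−BK = [-0.0239 0.0375; -0.0425 0.0028]
AᵀP(A−BK) = [1.4359 0.0483; 0.0483 0.2120]
P' = Q + AᵀP(A−BK) = [4.6859 -1.9517; -1.9517 4.2120]
tr(P') = 8.8979

-0.2560 -0.3656 1.1485 -0.0762


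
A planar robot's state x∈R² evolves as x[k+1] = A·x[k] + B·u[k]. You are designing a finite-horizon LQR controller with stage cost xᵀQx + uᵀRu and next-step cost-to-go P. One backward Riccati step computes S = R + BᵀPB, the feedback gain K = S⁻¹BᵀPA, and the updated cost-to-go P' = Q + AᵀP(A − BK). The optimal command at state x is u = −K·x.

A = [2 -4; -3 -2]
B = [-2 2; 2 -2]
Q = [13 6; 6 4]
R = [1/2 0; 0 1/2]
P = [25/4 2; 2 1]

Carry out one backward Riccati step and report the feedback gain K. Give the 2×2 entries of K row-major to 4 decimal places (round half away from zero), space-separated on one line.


-0.4151 1.4340 0.4151 -1.4340

BᵀP = [-8.5000 -2.0000; 8.5000 2.0000]
S = R + BᵀPB = [1/2 0; 0 1/2] + [13.0000 -13.0000; -13.0000 13.0000] = [13.5000 -13.0000; -13.0000 13.5000]
BᵀPA = [-11.0000 38.0000; 11.0000 -38.0000]
K = S⁻¹·BᵀPA = [-0.4151 1.4340; 0.4151 -1.4340]
A−BK = [0.3396 1.7358; -1.3396 -7.7358]
AᵀP(A−BK) = [0.8679 3.5472; 3.5472 27.0189]
P' = Q + AᵀP(A−BK) = [13.8679 9.5472; 9.5472 31.0189]
tr(P') = 44.8868


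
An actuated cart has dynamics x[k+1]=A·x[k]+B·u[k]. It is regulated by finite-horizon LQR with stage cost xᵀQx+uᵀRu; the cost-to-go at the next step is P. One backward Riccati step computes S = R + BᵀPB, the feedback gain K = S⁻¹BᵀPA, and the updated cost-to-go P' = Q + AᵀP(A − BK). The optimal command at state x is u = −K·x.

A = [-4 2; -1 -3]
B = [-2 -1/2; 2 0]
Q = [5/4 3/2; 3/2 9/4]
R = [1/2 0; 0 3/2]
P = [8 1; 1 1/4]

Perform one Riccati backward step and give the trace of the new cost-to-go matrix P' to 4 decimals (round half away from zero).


BᵀP = [-14.0000 -1.5000; -4.0000 -0.5000]
S = R + BᵀPB = [1/2 0; 0 3/2] + [25.0000 7.0000; 7.0000 2.0000] = [25.5000 7.0000; 7.0000 3.5000]
BᵀPA = [57.5000 -23.5000; 16.5000 -6.5000]
K = S⁻¹·BᵀPA = [2.1304 -0.9130; 0.4534 -0.0311]
A−BK = [0.4876 0.1584; -5.2609 -1.1739]
AᵀP(A−BK) = [6.2686 -0.2376; -0.2376 0.5916]
P' = Q + AᵀP(A−BK) = [7.5186 1.2624; 1.2624 2.8416]
tr(P') = 10.3602

10.3602


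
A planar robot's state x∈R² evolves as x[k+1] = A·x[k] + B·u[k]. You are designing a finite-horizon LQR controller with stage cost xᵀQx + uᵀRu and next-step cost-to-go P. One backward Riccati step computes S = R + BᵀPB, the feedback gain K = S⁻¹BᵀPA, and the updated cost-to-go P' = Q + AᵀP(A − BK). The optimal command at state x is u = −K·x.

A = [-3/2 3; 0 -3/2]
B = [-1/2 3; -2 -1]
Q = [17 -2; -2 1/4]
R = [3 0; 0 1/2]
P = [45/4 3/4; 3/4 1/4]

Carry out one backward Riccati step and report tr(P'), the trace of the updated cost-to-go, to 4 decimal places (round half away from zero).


BᵀP = [-7.1250 -0.8750; 33.0000 2.0000]
S = R + BᵀPB = [3 0; 0 1/2] + [5.3125 -20.5000; -20.5000 97.0000] = [8.3125 -20.5000; -20.5000 97.5000]
BᵀPA = [10.6875 -20.0625; -49.5000 96.0000]
K = S⁻¹·BᵀPA = [0.0699 0.0305; -0.4930 0.9910]
A−BK = [0.0139 0.0422; -0.3532 -0.4479]
AᵀP(A−BK) = [0.1622 -0.2076; -0.2076 0.5357]
P' = Q + AᵀP(A−BK) = [17.1622 -2.2076; -2.2076 0.7857]
tr(P') = 17.9479

17.9479


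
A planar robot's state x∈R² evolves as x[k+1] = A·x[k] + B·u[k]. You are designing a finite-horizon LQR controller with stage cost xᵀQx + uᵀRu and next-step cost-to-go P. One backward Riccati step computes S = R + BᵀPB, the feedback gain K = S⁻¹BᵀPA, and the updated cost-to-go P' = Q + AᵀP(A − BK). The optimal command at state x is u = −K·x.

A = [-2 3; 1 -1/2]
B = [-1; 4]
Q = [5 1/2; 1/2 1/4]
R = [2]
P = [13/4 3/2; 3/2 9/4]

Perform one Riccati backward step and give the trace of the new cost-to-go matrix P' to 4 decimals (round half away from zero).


38.9834

BᵀP = [2.7500 7.5000]
S = R + BᵀPB = [2] + [27.2500] = [29.2500]
BᵀPA = [2.0000 4.5000]
K = S⁻¹·BᵀPA = [0.0684 0.1538]
A−BK = [-1.9316 3.1538; 0.7265 -1.1154]
AᵀP(A−BK) = [9.1132 -14.9327; -14.9327 24.6202]
P' = Q + AᵀP(A−BK) = [14.1132 -14.4327; -14.4327 24.8702]
tr(P') = 38.9834


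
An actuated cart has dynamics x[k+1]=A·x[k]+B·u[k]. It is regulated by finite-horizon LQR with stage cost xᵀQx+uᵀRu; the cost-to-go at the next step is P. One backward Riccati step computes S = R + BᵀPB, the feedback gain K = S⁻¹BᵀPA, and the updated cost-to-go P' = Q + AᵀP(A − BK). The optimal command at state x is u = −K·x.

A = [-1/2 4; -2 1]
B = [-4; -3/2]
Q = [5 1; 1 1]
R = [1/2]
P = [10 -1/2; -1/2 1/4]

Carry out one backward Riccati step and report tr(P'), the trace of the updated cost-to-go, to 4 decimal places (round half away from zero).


BᵀP = [-39.2500 1.6250]
S = R + BᵀPB = [1/2] + [154.5625] = [155.0625]
BᵀPA = [16.3750 -155.3750]
K = S⁻¹·BᵀPA = [0.1056 -1.0020]
A−BK = [-0.0776 -0.0081; -1.8416 -0.5030]
AᵀP(A−BK) = [0.7708 0.1580; 0.1580 0.5619]
P' = Q + AᵀP(A−BK) = [5.7708 1.1580; 1.1580 1.5619]
tr(P') = 7.3326

7.3326


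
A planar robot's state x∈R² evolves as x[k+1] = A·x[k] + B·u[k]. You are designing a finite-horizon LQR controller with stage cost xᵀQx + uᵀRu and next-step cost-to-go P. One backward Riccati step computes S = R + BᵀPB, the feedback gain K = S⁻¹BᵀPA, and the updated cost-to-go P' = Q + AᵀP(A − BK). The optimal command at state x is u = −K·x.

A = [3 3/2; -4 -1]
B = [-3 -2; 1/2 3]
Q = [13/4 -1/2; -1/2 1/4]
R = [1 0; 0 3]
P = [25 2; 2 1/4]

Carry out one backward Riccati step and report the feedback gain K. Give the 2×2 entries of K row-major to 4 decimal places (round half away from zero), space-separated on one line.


-0.6952 -0.4084 -0.3490 -0.1170

BᵀP = [-74.0000 -5.8750; -44.0000 -3.2500]
S = R + BᵀPB = [1 0; 0 3] + [219.0625 130.3750; 130.3750 78.2500] = [220.0625 130.3750; 130.3750 81.2500]
BᵀPA = [-198.5000 -105.1250; -119.0000 -62.7500]
K = S⁻¹·BᵀPA = [-0.6952 -0.4084; -0.3490 -0.1170]
A−BK = [0.2162 0.0408; -2.6053 -0.4448]
AᵀP(A−BK) = [1.4612 0.5118; 0.5118 0.2263]
P' = Q + AᵀP(A−BK) = [4.7112 0.0118; 0.0118 0.4763]
tr(P') = 5.1876


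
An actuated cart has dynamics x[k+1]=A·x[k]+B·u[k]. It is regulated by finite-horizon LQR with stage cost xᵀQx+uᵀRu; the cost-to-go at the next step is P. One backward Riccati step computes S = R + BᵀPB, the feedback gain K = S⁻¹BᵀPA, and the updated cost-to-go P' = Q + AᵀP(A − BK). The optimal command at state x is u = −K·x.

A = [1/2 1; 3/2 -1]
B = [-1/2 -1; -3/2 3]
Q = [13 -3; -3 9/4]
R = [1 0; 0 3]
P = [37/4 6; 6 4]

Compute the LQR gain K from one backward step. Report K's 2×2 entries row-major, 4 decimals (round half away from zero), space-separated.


BᵀP = [-13.6250 -9.0000; 8.7500 6.0000]
S = R + BᵀPB = [1 0; 0 3] + [20.3125 -13.3750; -13.3750 9.2500] = [21.3125 -13.3750; -13.3750 12.2500]
BᵀPA = [-20.3125 -4.6250; 13.3750 2.7500]
K = S⁻¹·BᵀPA = [-0.8510 -0.2418; 0.1627 -0.0395]
A−BK = [0.2373 0.8395; -0.2646 -1.2441]
AᵀP(A−BK) = [0.8510 0.2418; 0.2418 0.2403]
P' = Q + AᵀP(A−BK) = [13.8510 -2.7582; -2.7582 2.4903]
tr(P') = 16.3413

-0.8510 -0.2418 0.1627 -0.0395


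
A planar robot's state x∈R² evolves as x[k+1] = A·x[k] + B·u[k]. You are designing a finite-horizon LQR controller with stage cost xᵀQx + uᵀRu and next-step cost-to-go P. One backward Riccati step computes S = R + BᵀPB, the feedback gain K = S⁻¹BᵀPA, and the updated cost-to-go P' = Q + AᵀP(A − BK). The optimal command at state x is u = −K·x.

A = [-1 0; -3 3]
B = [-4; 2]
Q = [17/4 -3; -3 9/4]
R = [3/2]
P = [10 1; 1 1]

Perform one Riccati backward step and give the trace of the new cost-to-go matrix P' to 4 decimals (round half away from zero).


27.3094

BᵀP = [-38.0000 -2.0000]
S = R + BᵀPB = [3/2] + [148.0000] = [149.5000]
BᵀPA = [44.0000 -6.0000]
K = S⁻¹·BᵀPA = [0.2943 -0.0401]
A−BK = [0.1773 -0.1605; -3.5886 3.0803]
AᵀP(A−BK) = [12.0502 -10.2341; -10.2341 8.7592]
P' = Q + AᵀP(A−BK) = [16.3002 -13.2341; -13.2341 11.0092]
tr(P') = 27.3094


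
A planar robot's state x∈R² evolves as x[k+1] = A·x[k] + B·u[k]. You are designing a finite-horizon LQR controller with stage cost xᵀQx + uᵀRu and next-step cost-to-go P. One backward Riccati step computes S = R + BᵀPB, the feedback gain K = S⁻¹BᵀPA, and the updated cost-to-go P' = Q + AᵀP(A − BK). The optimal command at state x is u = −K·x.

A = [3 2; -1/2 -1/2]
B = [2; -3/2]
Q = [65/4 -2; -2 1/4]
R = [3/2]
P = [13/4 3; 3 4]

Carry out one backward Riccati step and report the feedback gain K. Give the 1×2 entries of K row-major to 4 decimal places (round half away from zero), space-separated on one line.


1.0909 0.7273

BᵀP = [2.0000 0.0000]
S = R + BᵀPB = [3/2] + [4.0000] = [5.5000]
BᵀPA = [6.0000 4.0000]
K = S⁻¹·BᵀPA = [1.0909 0.7273]
A−BK = [0.8182 0.5455; 1.1364 0.5909]
AᵀP(A−BK) = [14.7045 8.6364; 8.6364 5.0909]
P' = Q + AᵀP(A−BK) = [30.9545 6.6364; 6.6364 5.3409]
tr(P') = 36.2955


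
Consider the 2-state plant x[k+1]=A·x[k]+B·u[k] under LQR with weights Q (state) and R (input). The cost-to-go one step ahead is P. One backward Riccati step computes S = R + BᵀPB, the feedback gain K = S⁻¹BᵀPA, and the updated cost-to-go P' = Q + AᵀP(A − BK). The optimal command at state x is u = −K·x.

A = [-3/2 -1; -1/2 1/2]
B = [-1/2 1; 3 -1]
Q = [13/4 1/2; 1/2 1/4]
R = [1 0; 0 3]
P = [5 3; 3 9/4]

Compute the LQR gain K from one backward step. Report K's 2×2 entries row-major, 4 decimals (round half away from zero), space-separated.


-0.8667 -0.2587 -0.5392 -0.3063

BᵀP = [6.5000 5.2500; 2.0000 0.7500]
S = R + BᵀPB = [1 0; 0 3] + [12.5000 1.2500; 1.2500 1.2500] = [13.5000 1.2500; 1.2500 4.2500]
BᵀPA = [-12.3750 -3.8750; -3.3750 -1.6250]
K = S⁻¹·BᵀPA = [-0.8667 -0.2587; -0.5392 -0.3063]
A−BK = [-1.3942 -0.8231; 1.5610 0.9698]
AᵀP(A−BK) = [3.7668 1.9527; 1.9527 1.0624]
P' = Q + AᵀP(A−BK) = [7.0168 2.4527; 2.4527 1.3124]
tr(P') = 8.3292


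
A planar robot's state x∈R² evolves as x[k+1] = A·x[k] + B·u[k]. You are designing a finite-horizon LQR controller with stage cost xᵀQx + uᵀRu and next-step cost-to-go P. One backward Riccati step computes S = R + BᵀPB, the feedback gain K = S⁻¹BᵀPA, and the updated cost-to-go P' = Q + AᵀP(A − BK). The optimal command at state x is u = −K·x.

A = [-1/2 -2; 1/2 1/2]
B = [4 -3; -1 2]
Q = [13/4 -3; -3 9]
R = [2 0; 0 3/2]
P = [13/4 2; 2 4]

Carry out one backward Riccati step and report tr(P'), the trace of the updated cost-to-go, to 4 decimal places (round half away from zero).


12.7941

BᵀP = [11.0000 4.0000; -5.7500 2.0000]
S = R + BᵀPB = [2 0; 0 3/2] + [40.0000 -25.0000; -25.0000 21.2500] = [42.0000 -25.0000; -25.0000 22.7500]
BᵀPA = [-3.5000 -20.0000; 3.8750 12.5000]
K = S⁻¹·BᵀPA = [0.0522 -0.4312; 0.2277 0.0756]
A−BK = [-0.0257 -0.0484; 0.0968 -0.0825]
AᵀP(A−BK) = [0.1129 -0.0522; -0.0522 0.4312]
P' = Q + AᵀP(A−BK) = [3.3629 -3.0522; -3.0522 9.4312]
tr(P') = 12.7941


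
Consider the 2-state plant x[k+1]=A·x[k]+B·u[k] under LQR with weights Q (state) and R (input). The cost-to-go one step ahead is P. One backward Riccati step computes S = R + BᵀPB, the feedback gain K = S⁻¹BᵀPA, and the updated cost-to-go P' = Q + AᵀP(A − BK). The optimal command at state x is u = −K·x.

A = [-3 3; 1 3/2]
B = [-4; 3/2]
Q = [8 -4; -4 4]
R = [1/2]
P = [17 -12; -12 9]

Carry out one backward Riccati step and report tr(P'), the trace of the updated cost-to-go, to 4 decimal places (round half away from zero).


BᵀP = [-86.0000 61.5000]
S = R + BᵀPB = [1/2] + [436.2500] = [436.7500]
BᵀPA = [319.5000 -165.7500]
K = S⁻¹·BᵀPA = [0.7315 -0.3795]
A−BK = [-0.0738 1.4820; -0.0973 2.0693]
AᵀP(A−BK) = [0.2730 -0.2473; -0.2473 2.3466]
P' = Q + AᵀP(A−BK) = [8.2730 -4.2473; -4.2473 6.3466]
tr(P') = 14.6196

14.6196


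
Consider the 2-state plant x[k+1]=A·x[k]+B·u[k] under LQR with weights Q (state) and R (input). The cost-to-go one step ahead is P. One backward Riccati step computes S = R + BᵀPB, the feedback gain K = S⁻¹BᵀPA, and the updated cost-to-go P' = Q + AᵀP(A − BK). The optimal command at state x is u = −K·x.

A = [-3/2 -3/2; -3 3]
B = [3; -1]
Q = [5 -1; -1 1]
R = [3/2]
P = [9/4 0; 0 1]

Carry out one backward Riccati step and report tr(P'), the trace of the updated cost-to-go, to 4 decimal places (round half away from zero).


24.3214

BᵀP = [6.7500 -1.0000]
S = R + BᵀPB = [3/2] + [21.2500] = [22.7500]
BᵀPA = [-7.1250 -13.1250]
K = S⁻¹·BᵀPA = [-0.3132 -0.5769]
A−BK = [-0.5604 0.2308; -3.3132 2.4231]
AᵀP(A−BK) = [11.8310 -8.0481; -8.0481 6.4904]
P' = Q + AᵀP(A−BK) = [16.8310 -9.0481; -9.0481 7.4904]
tr(P') = 24.3214


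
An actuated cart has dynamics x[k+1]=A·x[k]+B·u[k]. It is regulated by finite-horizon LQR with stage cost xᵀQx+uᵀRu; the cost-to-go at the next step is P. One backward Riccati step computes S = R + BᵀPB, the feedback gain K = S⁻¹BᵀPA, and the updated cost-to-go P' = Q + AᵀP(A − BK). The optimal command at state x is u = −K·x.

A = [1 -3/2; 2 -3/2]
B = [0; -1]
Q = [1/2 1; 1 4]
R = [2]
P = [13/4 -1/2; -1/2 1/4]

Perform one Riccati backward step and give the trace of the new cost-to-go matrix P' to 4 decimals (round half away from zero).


BᵀP = [0.5000 -0.2500]
S = R + BᵀPB = [2] + [0.2500] = [2.2500]
BᵀPA = [0.0000 -0.3750]
K = S⁻¹·BᵀPA = [0.0000 -0.1667]
A−BK = [1.0000 -1.5000; 2.0000 -1.6667]
AᵀP(A−BK) = [2.2500 -3.3750; -3.3750 5.5625]
P' = Q + AᵀP(A−BK) = [2.7500 -2.3750; -2.3750 9.5625]
tr(P') = 12.3125

12.3125


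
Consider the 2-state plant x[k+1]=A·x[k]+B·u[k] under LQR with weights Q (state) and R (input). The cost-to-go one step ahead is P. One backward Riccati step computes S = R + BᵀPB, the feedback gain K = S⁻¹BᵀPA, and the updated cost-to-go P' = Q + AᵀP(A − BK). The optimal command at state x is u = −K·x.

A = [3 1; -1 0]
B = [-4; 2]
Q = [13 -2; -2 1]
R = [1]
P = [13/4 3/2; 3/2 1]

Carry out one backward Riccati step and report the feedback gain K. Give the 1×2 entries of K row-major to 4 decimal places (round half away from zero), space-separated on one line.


BᵀP = [-10.0000 -4.0000]
S = R + BᵀPB = [1] + [32.0000] = [33.0000]
BᵀPA = [-26.0000 -10.0000]
K = S⁻¹·BᵀPA = [-0.7879 -0.3030]
A−BK = [-0.1515 -0.2121; 0.5758 0.6061]
AᵀP(A−BK) = [0.7652 0.3712; 0.3712 0.2197]
P' = Q + AᵀP(A−BK) = [13.7652 -1.6288; -1.6288 1.2197]
tr(P') = 14.9848

-0.7879 -0.3030


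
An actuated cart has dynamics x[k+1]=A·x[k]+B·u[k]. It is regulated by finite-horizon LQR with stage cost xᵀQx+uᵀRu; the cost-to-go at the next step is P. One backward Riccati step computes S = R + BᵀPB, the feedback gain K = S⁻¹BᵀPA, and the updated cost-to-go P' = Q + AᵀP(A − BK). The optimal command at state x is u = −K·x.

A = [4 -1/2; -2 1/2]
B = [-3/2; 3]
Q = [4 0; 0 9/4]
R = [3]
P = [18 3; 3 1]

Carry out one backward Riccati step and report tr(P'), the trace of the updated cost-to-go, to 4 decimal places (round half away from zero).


BᵀP = [-18.0000 -1.5000]
S = R + BᵀPB = [3] + [22.5000] = [25.5000]
BᵀPA = [-69.0000 8.2500]
K = S⁻¹·BᵀPA = [-2.7059 0.3235]
A−BK = [-0.0588 -0.0147; 6.1176 -0.4706]
AᵀP(A−BK) = [57.2941 -5.6765; -5.6765 0.5809]
P' = Q + AᵀP(A−BK) = [61.2941 -5.6765; -5.6765 2.8309]
tr(P') = 64.1250

64.1250


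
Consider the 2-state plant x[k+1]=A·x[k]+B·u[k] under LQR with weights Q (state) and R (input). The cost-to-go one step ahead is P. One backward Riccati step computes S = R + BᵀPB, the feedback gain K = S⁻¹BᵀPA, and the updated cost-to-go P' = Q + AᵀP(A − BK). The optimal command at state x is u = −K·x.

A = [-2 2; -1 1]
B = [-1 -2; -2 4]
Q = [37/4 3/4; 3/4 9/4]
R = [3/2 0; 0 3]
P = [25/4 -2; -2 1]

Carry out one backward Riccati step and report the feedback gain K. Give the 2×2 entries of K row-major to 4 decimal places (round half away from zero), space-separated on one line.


BᵀP = [-2.2500 0.0000; -20.5000 8.0000]
S = R + BᵀPB = [3/2 0; 0 3] + [2.2500 4.5000; 4.5000 73.0000] = [3.7500 4.5000; 4.5000 76.0000]
BᵀPA = [4.5000 -4.5000; 33.0000 -33.0000]
K = S⁻¹·BᵀPA = [0.7309 -0.7309; 0.3909 -0.3909]
A−BK = [-0.4873 0.4873; -1.1020 1.1020]
AᵀP(A−BK) = [1.8102 -1.8102; -1.8102 1.8102]
P' = Q + AᵀP(A−BK) = [11.0602 -1.0602; -1.0602 4.0602]
tr(P') = 15.1204

0.7309 -0.7309 0.3909 -0.3909


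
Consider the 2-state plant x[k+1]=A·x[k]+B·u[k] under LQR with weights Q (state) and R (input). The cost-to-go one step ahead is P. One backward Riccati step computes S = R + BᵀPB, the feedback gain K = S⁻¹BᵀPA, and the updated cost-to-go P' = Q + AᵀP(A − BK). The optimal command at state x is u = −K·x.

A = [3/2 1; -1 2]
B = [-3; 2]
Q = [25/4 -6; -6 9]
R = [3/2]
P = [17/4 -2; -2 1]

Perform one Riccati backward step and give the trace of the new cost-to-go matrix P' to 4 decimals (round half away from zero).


15.8584

BᵀP = [-16.7500 8.0000]
S = R + BᵀPB = [3/2] + [66.2500] = [67.7500]
BᵀPA = [-33.1250 -0.7500]
K = S⁻¹·BᵀPA = [-0.4889 -0.0111]
A−BK = [0.0332 0.9668; -0.0221 2.0221]
AᵀP(A−BK) = [0.3667 0.0083; 0.0083 0.2417]
P' = Q + AᵀP(A−BK) = [6.6167 -5.9917; -5.9917 9.2417]
tr(P') = 15.8584


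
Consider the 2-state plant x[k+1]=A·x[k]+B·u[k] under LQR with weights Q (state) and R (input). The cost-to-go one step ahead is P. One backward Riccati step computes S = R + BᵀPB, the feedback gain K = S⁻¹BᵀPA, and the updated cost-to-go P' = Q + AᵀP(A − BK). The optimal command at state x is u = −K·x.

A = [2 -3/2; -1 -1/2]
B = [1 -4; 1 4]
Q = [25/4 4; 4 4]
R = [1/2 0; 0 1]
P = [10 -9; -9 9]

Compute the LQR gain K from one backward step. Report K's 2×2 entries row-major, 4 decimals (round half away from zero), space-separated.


BᵀP = [1.0000 0.0000; -76.0000 72.0000]
S = R + BᵀPB = [1/2 0; 0 1] + [1.0000 -4.0000; -4.0000 592.0000] = [1.5000 -4.0000; -4.0000 593.0000]
BᵀPA = [2.0000 -1.5000; -224.0000 78.0000]
K = S⁻¹·BᵀPA = [0.3320 -0.6611; -0.3755 0.1271]
A−BK = [0.1660 -0.3306; 0.1700 -0.3472]
AᵀP(A−BK) = [0.2238 -0.2129; -0.2129 0.3465]
P' = Q + AᵀP(A−BK) = [6.4738 3.7871; 3.7871 4.3465]
tr(P') = 10.8203

0.3320 -0.6611 -0.3755 0.1271


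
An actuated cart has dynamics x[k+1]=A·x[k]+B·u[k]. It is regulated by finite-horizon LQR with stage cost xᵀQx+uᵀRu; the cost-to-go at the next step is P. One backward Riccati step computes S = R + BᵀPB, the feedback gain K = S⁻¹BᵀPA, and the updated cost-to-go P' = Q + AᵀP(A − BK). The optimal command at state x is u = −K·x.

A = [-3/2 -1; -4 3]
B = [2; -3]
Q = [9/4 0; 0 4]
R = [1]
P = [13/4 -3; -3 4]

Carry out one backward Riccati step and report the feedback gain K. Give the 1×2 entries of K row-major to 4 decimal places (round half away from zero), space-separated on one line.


BᵀP = [15.5000 -18.0000]
S = R + BᵀPB = [1] + [85.0000] = [86.0000]
BᵀPA = [48.7500 -69.5000]
K = S⁻¹·BᵀPA = [0.5669 -0.8081]
A−BK = [-2.6337 0.6163; -2.2994 0.5756]
AᵀP(A−BK) = [7.6781 -2.2282; -2.2282 1.0843]
P' = Q + AᵀP(A−BK) = [9.9281 -2.2282; -2.2282 5.0843]
tr(P') = 15.0124

0.5669 -0.8081


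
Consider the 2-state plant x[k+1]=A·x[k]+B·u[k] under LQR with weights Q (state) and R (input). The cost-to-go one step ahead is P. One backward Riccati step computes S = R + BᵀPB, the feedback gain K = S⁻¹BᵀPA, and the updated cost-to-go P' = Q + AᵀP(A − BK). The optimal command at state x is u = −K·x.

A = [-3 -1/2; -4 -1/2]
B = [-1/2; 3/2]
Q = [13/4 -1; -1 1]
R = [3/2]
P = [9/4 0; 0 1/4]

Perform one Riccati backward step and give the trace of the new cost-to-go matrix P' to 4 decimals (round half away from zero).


BᵀP = [-1.1250 0.3750]
S = R + BᵀPB = [3/2] + [1.1250] = [2.6250]
BᵀPA = [1.8750 0.3750]
K = S⁻¹·BᵀPA = [0.7143 0.1429]
A−BK = [-2.6429 -0.4286; -5.0714 -0.7143]
AᵀP(A−BK) = [22.9107 3.6071; 3.6071 0.5714]
P' = Q + AᵀP(A−BK) = [26.1607 2.6071; 2.6071 1.5714]
tr(P') = 27.7321

27.7321


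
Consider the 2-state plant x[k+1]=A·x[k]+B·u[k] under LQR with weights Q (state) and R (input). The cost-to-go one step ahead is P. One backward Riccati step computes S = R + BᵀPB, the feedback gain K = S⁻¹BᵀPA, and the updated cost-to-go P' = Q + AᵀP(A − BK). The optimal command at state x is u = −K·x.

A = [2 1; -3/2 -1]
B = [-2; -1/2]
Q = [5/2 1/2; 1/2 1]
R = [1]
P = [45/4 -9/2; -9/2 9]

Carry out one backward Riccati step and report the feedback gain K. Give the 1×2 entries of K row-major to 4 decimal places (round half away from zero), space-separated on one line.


BᵀP = [-20.2500 4.5000]
S = R + BᵀPB = [1] + [38.2500] = [39.2500]
BᵀPA = [-47.2500 -24.7500]
K = S⁻¹·BᵀPA = [-1.2038 -0.6306]
A−BK = [-0.4076 -0.2611; -2.1019 -1.3153]
AᵀP(A−BK) = [35.3694 21.9554; 21.9554 13.6433]
P' = Q + AᵀP(A−BK) = [37.8694 22.4554; 22.4554 14.6433]
tr(P') = 52.5127

-1.2038 -0.6306


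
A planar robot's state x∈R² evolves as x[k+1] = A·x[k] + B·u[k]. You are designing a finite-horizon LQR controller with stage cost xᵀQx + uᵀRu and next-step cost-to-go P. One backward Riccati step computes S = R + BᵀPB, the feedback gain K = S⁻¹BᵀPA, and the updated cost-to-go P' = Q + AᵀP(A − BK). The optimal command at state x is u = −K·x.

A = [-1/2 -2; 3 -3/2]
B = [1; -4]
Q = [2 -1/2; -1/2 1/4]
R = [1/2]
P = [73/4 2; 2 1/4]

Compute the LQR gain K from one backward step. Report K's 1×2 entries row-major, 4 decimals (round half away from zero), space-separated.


BᵀP = [10.2500 1.0000]
S = R + BᵀPB = [1/2] + [6.2500] = [6.7500]
BᵀPA = [-2.1250 -22.0000]
K = S⁻¹·BᵀPA = [-0.3148 -3.2593]
A−BK = [-0.1852 1.2593; 1.7407 -14.5370]
AᵀP(A−BK) = [0.1435 -0.3009; -0.3009 13.8588]
P' = Q + AᵀP(A−BK) = [2.1435 -0.8009; -0.8009 14.1088]
tr(P') = 16.2523

-0.3148 -3.2593


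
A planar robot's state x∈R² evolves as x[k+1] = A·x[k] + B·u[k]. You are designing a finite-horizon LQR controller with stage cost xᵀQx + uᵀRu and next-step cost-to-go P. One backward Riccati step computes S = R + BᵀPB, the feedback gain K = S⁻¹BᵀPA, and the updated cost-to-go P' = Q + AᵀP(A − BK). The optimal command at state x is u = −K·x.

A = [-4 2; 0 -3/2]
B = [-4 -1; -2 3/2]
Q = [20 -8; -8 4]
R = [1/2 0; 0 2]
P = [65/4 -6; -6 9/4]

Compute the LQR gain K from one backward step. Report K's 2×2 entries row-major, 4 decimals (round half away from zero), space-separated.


1.1201 -0.6886 0.2148 -0.1919

BᵀP = [-53.0000 19.5000; -25.2500 9.3750]
S = R + BᵀPB = [1/2 0; 0 2] + [173.0000 82.2500; 82.2500 39.3125] = [173.5000 82.2500; 82.2500 41.3125]
BᵀPA = [212.0000 -135.2500; 101.0000 -64.5625]
K = S⁻¹·BᵀPA = [1.1201 -0.6886; 0.2148 -0.1919]
A−BK = [0.6951 -0.9461; 1.9179 -2.5892]
AᵀP(A−BK) = [0.8497 -0.6421; -0.6421 0.5444]
P' = Q + AᵀP(A−BK) = [20.8497 -8.6421; -8.6421 4.5444]
tr(P') = 25.3940


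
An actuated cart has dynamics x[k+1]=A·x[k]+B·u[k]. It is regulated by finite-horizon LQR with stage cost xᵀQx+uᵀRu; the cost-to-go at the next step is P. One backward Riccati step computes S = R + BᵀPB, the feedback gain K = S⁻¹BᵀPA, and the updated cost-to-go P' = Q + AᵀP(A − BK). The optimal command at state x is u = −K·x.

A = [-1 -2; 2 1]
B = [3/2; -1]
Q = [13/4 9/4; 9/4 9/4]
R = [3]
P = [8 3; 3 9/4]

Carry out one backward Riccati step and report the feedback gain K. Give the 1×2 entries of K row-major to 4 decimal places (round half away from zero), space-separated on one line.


-0.3158 -1.1053

BᵀP = [9.0000 2.2500]
S = R + BᵀPB = [3] + [11.2500] = [14.2500]
BᵀPA = [-4.5000 -15.7500]
K = S⁻¹·BᵀPA = [-0.3158 -1.1053]
A−BK = [-0.5263 -0.3421; 1.6842 -0.1053]
AᵀP(A−BK) = [3.5789 0.5263; 0.5263 4.8421]
P' = Q + AᵀP(A−BK) = [6.8289 2.7763; 2.7763 7.0921]
tr(P') = 13.9211


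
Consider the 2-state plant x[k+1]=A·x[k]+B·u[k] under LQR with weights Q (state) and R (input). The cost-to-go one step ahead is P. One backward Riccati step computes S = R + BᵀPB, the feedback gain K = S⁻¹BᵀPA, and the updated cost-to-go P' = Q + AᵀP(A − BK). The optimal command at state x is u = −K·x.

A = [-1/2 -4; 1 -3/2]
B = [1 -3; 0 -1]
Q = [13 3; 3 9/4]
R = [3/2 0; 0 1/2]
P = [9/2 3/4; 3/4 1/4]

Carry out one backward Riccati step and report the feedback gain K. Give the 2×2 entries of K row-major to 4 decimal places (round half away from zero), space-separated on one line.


-0.0381 -0.1299 0.0892 1.2874

BᵀP = [4.5000 0.7500; -14.2500 -2.5000]
S = R + BᵀPB = [3/2 0; 0 1/2] + [4.5000 -14.2500; -14.2500 45.2500] = [6.0000 -14.2500; -14.2500 45.7500]
BᵀPA = [-1.5000 -19.1250; 4.6250 60.7500]
K = S⁻¹·BᵀPA = [-0.0381 -0.1299; 0.0892 1.2874]
A−BK = [-0.1942 -0.0079; 1.0892 -0.2126]
AᵀP(A−BK) = [0.1552 0.0384; 0.0384 0.8681]
P' = Q + AᵀP(A−BK) = [13.1552 3.0384; 3.0384 3.1181]
tr(P') = 16.2733
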